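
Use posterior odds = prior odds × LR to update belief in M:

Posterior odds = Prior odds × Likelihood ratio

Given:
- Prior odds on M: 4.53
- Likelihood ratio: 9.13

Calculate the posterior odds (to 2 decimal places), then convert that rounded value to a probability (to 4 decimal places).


Step 1: Calculate posterior odds
Posterior odds = Prior odds × LR
               = 4.53 × 9.13
               = 41.36

Step 2: Convert to probability
P(M|E) = Posterior odds / (1 + Posterior odds)
       = 41.36 / (1 + 41.36)
       = 41.36 / 42.36
       = 0.9764

The evidence increased P(M) from 0.8192 to 0.9764.


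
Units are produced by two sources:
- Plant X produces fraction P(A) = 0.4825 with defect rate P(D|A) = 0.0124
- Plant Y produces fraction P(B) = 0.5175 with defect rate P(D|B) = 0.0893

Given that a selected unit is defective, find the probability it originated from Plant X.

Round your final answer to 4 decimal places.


Let A = from Plant X, D = defective

Given:
- P(A) = 0.4825, P(B) = 0.5175
- P(D|A) = 0.0124, P(D|B) = 0.0893

Step 1: Find P(D)
P(D) = P(D|A)P(A) + P(D|B)P(B)
     = 0.0124 × 0.4825 + 0.0893 × 0.5175
     = 0.00598300 + 0.04621275
     = 0.05219575

Step 2: Apply Bayes' theorem
P(A|D) = P(D|A)P(A) / P(D)
       = 0.00598300 / 0.05219575
       = 0.1146


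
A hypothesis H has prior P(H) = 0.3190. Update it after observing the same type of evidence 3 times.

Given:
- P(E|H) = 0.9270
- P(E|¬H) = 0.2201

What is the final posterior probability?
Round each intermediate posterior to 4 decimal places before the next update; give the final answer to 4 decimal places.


Sequential Bayesian updating:

Initial prior: P(H) = 0.3190

Update 1:
  P(E) = 0.9270 × 0.3190 + 0.2201 × 0.6810 = 0.29571300 + 0.14988810 = 0.44560110
  P(H|E) = 0.29571300 / 0.44560110 = 0.6636

Update 2:
  P(E) = 0.9270 × 0.6636 + 0.2201 × 0.3364 = 0.61515720 + 0.07404164 = 0.68919884
  P(H|E) = 0.61515720 / 0.68919884 = 0.8926

Update 3:
  P(E) = 0.9270 × 0.8926 + 0.2201 × 0.1074 = 0.82744020 + 0.02363874 = 0.85107894
  P(H|E) = 0.82744020 / 0.85107894 = 0.9722

Final posterior: 0.9722


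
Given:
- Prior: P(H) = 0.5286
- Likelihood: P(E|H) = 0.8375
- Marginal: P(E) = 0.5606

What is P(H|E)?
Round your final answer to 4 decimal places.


Using Bayes' theorem:

P(H|E) = P(E|H) × P(H) / P(E)
       = 0.8375 × 0.5286 / 0.5606
       = 0.44270250 / 0.5606
       = 0.7897

The evidence strengthens our belief in H.
Prior: 0.5286 → Posterior: 0.7897


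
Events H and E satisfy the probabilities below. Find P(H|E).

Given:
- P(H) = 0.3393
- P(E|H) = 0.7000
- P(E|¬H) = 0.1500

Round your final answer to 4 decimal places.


Bayes' theorem: P(H|E) = P(E|H) × P(H) / P(E)

Step 1: Calculate P(E) using law of total probability
P(E) = P(E|H)P(H) + P(E|¬H)P(¬H)
     = 0.7000 × 0.3393 + 0.1500 × 0.6607
     = 0.23751000 + 0.09910500
     = 0.33661500

Step 2: Apply Bayes' theorem
P(H|E) = P(E|H) × P(H) / P(E)
       = 0.23751000 / 0.33661500
       = 0.7056


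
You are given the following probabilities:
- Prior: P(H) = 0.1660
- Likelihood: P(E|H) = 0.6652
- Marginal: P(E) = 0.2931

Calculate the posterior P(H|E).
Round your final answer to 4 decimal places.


Using Bayes' theorem:

P(H|E) = P(E|H) × P(H) / P(E)
       = 0.6652 × 0.1660 / 0.2931
       = 0.11042320 / 0.2931
       = 0.3767

The evidence strengthens our belief in H.
Prior: 0.1660 → Posterior: 0.3767


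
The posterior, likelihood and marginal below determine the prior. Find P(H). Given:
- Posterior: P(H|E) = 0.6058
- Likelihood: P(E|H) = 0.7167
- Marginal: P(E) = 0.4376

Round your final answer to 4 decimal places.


From Bayes' theorem: P(H|E) = P(E|H) × P(H) / P(E)

Rearranging for P(H):
P(H) = P(H|E) × P(E) / P(E|H)
     = 0.6058 × 0.4376 / 0.7167
     = 0.26509808 / 0.7167
     = 0.3699


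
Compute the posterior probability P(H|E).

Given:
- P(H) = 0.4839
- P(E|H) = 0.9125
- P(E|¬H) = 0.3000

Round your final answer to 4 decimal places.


Bayes' theorem: P(H|E) = P(E|H) × P(H) / P(E)

Step 1: Calculate P(E) using law of total probability
P(E) = P(E|H)P(H) + P(E|¬H)P(¬H)
     = 0.9125 × 0.4839 + 0.3000 × 0.5161
     = 0.44155875 + 0.15483000
     = 0.59638875

Step 2: Apply Bayes' theorem
P(H|E) = P(E|H) × P(H) / P(E)
       = 0.44155875 / 0.59638875
       = 0.7404


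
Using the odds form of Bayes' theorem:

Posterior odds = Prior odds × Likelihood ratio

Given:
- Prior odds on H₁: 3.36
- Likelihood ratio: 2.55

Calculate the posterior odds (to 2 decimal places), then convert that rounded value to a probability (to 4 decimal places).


Step 1: Calculate posterior odds
Posterior odds = Prior odds × LR
               = 3.36 × 2.55
               = 8.57

Step 2: Convert to probability
P(H₁|E) = Posterior odds / (1 + Posterior odds)
       = 8.57 / (1 + 8.57)
       = 8.57 / 9.57
       = 0.8955

The evidence increased P(H₁) from 0.7706 to 0.8955.


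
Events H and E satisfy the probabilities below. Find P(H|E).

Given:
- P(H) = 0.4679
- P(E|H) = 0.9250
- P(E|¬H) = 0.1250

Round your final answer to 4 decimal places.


Bayes' theorem: P(H|E) = P(E|H) × P(H) / P(E)

Step 1: Calculate P(E) using law of total probability
P(E) = P(E|H)P(H) + P(E|¬H)P(¬H)
     = 0.9250 × 0.4679 + 0.1250 × 0.5321
     = 0.43280750 + 0.06651250
     = 0.49932000

Step 2: Apply Bayes' theorem
P(H|E) = P(E|H) × P(H) / P(E)
       = 0.43280750 / 0.49932000
       = 0.8668


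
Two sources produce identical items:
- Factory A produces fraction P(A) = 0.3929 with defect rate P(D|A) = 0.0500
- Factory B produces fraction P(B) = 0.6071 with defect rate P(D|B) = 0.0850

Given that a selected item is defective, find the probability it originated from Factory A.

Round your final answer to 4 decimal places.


Let A = from Factory A, D = defective

Given:
- P(A) = 0.3929, P(B) = 0.6071
- P(D|A) = 0.0500, P(D|B) = 0.0850

Step 1: Find P(D)
P(D) = P(D|A)P(A) + P(D|B)P(B)
     = 0.0500 × 0.3929 + 0.0850 × 0.6071
     = 0.01964500 + 0.05160350
     = 0.07124850

Step 2: Apply Bayes' theorem
P(A|D) = P(D|A)P(A) / P(D)
       = 0.01964500 / 0.07124850
       = 0.2757


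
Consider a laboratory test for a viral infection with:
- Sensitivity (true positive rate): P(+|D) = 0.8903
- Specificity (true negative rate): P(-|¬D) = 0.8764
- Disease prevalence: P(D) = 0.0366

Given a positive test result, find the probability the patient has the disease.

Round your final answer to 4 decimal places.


Let D = has disease, + = positive test

Given:
- P(D) = 0.0366 (prevalence)
- P(+|D) = 0.8903 (sensitivity)
- P(-|¬D) = 0.8764 (specificity)
- P(+|¬D) = 0.1236 (false positive rate = 1 - specificity)

Step 1: Find P(+)
P(+) = P(+|D)P(D) + P(+|¬D)P(¬D)
     = 0.8903 × 0.0366 + 0.1236 × 0.9634
     = 0.03258498 + 0.11907624
     = 0.15166122

Step 2: Apply Bayes' theorem for P(D|+)
P(D|+) = P(+|D)P(D) / P(+)
       = 0.03258498 / 0.15166122
       = 0.2149


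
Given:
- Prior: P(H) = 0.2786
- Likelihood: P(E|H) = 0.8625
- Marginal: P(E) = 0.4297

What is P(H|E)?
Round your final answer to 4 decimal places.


Using Bayes' theorem:

P(H|E) = P(E|H) × P(H) / P(E)
       = 0.8625 × 0.2786 / 0.4297
       = 0.24029250 / 0.4297
       = 0.5592

The evidence strengthens our belief in H.
Prior: 0.2786 → Posterior: 0.5592


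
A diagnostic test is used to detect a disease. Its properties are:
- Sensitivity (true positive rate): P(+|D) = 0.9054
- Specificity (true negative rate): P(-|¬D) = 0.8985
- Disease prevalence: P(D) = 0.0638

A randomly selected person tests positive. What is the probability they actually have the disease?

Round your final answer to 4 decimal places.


Let D = has disease, + = positive test

Given:
- P(D) = 0.0638 (prevalence)
- P(+|D) = 0.9054 (sensitivity)
- P(-|¬D) = 0.8985 (specificity)
- P(+|¬D) = 0.1015 (false positive rate = 1 - specificity)

Step 1: Find P(+)
P(+) = P(+|D)P(D) + P(+|¬D)P(¬D)
     = 0.9054 × 0.0638 + 0.1015 × 0.9362
     = 0.05776452 + 0.09502430
     = 0.15278882

Step 2: Apply Bayes' theorem for P(D|+)
P(D|+) = P(+|D)P(D) / P(+)
       = 0.05776452 / 0.15278882
       = 0.3781


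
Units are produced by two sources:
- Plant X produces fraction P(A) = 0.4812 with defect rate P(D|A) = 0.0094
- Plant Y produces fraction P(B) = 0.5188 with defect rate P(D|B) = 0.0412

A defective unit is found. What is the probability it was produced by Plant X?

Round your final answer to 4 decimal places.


Let A = from Plant X, D = defective

Given:
- P(A) = 0.4812, P(B) = 0.5188
- P(D|A) = 0.0094, P(D|B) = 0.0412

Step 1: Find P(D)
P(D) = P(D|A)P(A) + P(D|B)P(B)
     = 0.0094 × 0.4812 + 0.0412 × 0.5188
     = 0.00452328 + 0.02137456
     = 0.02589784

Step 2: Apply Bayes' theorem
P(A|D) = P(D|A)P(A) / P(D)
       = 0.00452328 / 0.02589784
       = 0.1747


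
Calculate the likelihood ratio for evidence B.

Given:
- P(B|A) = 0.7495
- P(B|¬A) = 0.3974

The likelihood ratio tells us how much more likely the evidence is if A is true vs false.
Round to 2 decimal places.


Likelihood Ratio (LR) = P(B|A) / P(B|¬A)

LR = 0.7495 / 0.3974
   = 1.89

The evidence is 1.89 times more likely if A is true than if A is false.
Since LR > 1, the evidence supports A over ¬A.


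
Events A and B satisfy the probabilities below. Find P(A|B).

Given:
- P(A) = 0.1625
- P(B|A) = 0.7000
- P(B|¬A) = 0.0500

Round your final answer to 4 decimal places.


Bayes' theorem: P(A|B) = P(B|A) × P(A) / P(B)

Step 1: Calculate P(B) using law of total probability
P(B) = P(B|A)P(A) + P(B|¬A)P(¬A)
     = 0.7000 × 0.1625 + 0.0500 × 0.8375
     = 0.11375000 + 0.04187500
     = 0.15562500

Step 2: Apply Bayes' theorem
P(A|B) = P(B|A) × P(A) / P(B)
       = 0.11375000 / 0.15562500
       = 0.7309


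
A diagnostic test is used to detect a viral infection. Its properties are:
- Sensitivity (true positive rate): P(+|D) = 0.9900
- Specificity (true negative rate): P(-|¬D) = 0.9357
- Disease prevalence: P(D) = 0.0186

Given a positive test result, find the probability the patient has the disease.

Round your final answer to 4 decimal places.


Let D = has disease, + = positive test

Given:
- P(D) = 0.0186 (prevalence)
- P(+|D) = 0.9900 (sensitivity)
- P(-|¬D) = 0.9357 (specificity)
- P(+|¬D) = 0.0643 (false positive rate = 1 - specificity)

Step 1: Find P(+)
P(+) = P(+|D)P(D) + P(+|¬D)P(¬D)
     = 0.9900 × 0.0186 + 0.0643 × 0.9814
     = 0.01841400 + 0.06310402
     = 0.08151802

Step 2: Apply Bayes' theorem for P(D|+)
P(D|+) = P(+|D)P(D) / P(+)
       = 0.01841400 / 0.08151802
       = 0.2259


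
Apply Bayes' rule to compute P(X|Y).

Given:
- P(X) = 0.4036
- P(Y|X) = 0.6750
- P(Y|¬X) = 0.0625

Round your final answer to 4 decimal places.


Bayes' theorem: P(X|Y) = P(Y|X) × P(X) / P(Y)

Step 1: Calculate P(Y) using law of total probability
P(Y) = P(Y|X)P(X) + P(Y|¬X)P(¬X)
     = 0.6750 × 0.4036 + 0.0625 × 0.5964
     = 0.27243000 + 0.03727500
     = 0.30970500

Step 2: Apply Bayes' theorem
P(X|Y) = P(Y|X) × P(X) / P(Y)
       = 0.27243000 / 0.30970500
       = 0.8796


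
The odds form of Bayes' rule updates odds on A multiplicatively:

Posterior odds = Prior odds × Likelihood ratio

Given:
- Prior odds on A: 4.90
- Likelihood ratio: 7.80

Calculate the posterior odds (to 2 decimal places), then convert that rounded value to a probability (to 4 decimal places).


Step 1: Calculate posterior odds
Posterior odds = Prior odds × LR
               = 4.90 × 7.80
               = 38.22

Step 2: Convert to probability
P(A|E) = Posterior odds / (1 + Posterior odds)
       = 38.22 / (1 + 38.22)
       = 38.22 / 39.22
       = 0.9745

The evidence increased P(A) from 0.8305 to 0.9745.


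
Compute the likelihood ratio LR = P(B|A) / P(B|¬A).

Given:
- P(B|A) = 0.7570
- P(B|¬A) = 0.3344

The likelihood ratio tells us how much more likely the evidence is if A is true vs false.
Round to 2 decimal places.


Likelihood Ratio (LR) = P(B|A) / P(B|¬A)

LR = 0.7570 / 0.3344
   = 2.26

The evidence is 2.26 times more likely if A is true than if A is false.
Because LR exceeds 1, B is evidence for A.


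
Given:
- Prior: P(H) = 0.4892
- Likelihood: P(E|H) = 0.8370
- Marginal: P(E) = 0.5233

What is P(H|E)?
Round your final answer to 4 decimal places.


Using Bayes' theorem:

P(H|E) = P(E|H) × P(H) / P(E)
       = 0.8370 × 0.4892 / 0.5233
       = 0.40946040 / 0.5233
       = 0.7825

The evidence strengthens our belief in H.
Prior: 0.4892 → Posterior: 0.7825


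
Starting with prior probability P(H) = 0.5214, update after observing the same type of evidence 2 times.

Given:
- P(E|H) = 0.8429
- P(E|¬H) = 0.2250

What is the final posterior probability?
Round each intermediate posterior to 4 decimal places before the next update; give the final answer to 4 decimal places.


Sequential Bayesian updating:

Initial prior: P(H) = 0.5214

Update 1:
  P(E) = 0.8429 × 0.5214 + 0.2250 × 0.4786 = 0.43948806 + 0.10768500 = 0.54717306
  P(H|E) = 0.43948806 / 0.54717306 = 0.8032

Update 2:
  P(E) = 0.8429 × 0.8032 + 0.2250 × 0.1968 = 0.67701728 + 0.04428000 = 0.72129728
  P(H|E) = 0.67701728 / 0.72129728 = 0.9386

Final posterior: 0.9386


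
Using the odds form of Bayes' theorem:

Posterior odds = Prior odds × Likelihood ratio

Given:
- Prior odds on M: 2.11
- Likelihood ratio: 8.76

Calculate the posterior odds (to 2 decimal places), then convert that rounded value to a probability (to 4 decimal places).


Step 1: Calculate posterior odds
Posterior odds = Prior odds × LR
               = 2.11 × 8.76
               = 18.48

Step 2: Convert to probability
P(M|E) = Posterior odds / (1 + Posterior odds)
       = 18.48 / (1 + 18.48)
       = 18.48 / 19.48
       = 0.9487

The evidence increased P(M) from 0.6785 to 0.9487.


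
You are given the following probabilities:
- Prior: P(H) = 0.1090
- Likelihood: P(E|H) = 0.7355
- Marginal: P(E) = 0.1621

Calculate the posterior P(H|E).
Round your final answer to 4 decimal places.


Using Bayes' theorem:

P(H|E) = P(E|H) × P(H) / P(E)
       = 0.7355 × 0.1090 / 0.1621
       = 0.08016950 / 0.1621
       = 0.4946

The evidence strengthens our belief in H.
Prior: 0.1090 → Posterior: 0.4946


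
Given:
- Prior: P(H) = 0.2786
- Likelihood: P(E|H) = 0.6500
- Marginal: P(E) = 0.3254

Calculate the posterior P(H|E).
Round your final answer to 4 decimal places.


Using Bayes' theorem:

P(H|E) = P(E|H) × P(H) / P(E)
       = 0.6500 × 0.2786 / 0.3254
       = 0.18109000 / 0.3254
       = 0.5565

The evidence strengthens our belief in H.
Prior: 0.2786 → Posterior: 0.5565


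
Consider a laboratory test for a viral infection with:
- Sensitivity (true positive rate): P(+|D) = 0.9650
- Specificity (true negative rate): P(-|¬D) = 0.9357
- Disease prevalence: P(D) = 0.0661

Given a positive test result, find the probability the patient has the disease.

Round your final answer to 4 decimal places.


Let D = has disease, + = positive test

Given:
- P(D) = 0.0661 (prevalence)
- P(+|D) = 0.9650 (sensitivity)
- P(-|¬D) = 0.9357 (specificity)
- P(+|¬D) = 0.0643 (false positive rate = 1 - specificity)

Step 1: Find P(+)
P(+) = P(+|D)P(D) + P(+|¬D)P(¬D)
     = 0.9650 × 0.0661 + 0.0643 × 0.9339
     = 0.06378650 + 0.06004977
     = 0.12383627

Step 2: Apply Bayes' theorem for P(D|+)
P(D|+) = P(+|D)P(D) / P(+)
       = 0.06378650 / 0.12383627
       = 0.5151


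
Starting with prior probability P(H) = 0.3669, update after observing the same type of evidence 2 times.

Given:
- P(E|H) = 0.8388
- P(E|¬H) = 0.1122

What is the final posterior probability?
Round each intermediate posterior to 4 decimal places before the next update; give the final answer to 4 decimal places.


Sequential Bayesian updating:

Initial prior: P(H) = 0.3669

Update 1:
  P(E) = 0.8388 × 0.3669 + 0.1122 × 0.6331 = 0.30775572 + 0.07103382 = 0.37878954
  P(H|E) = 0.30775572 / 0.37878954 = 0.8125

Update 2:
  P(E) = 0.8388 × 0.8125 + 0.1122 × 0.1875 = 0.68152500 + 0.02103750 = 0.70256250
  P(H|E) = 0.68152500 / 0.70256250 = 0.9701

Final posterior: 0.9701


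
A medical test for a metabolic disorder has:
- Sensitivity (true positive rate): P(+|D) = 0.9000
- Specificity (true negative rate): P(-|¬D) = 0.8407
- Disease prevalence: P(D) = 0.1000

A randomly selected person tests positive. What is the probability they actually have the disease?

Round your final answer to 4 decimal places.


Let D = has disease, + = positive test

Given:
- P(D) = 0.1000 (prevalence)
- P(+|D) = 0.9000 (sensitivity)
- P(-|¬D) = 0.8407 (specificity)
- P(+|¬D) = 0.1593 (false positive rate = 1 - specificity)

Step 1: Find P(+)
P(+) = P(+|D)P(D) + P(+|¬D)P(¬D)
     = 0.9000 × 0.1000 + 0.1593 × 0.9000
     = 0.09000000 + 0.14337000
     = 0.23337000

Step 2: Apply Bayes' theorem for P(D|+)
P(D|+) = P(+|D)P(D) / P(+)
       = 0.09000000 / 0.23337000
       = 0.3857


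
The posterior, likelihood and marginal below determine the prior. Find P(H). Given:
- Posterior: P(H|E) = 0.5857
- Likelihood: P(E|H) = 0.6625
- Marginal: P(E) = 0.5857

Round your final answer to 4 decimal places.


From Bayes' theorem: P(H|E) = P(E|H) × P(H) / P(E)

Rearranging for P(H):
P(H) = P(H|E) × P(E) / P(E|H)
     = 0.5857 × 0.5857 / 0.6625
     = 0.34304449 / 0.6625
     = 0.5178


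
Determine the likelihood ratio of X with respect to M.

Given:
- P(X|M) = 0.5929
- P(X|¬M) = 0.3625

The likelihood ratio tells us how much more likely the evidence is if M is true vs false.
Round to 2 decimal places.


Likelihood Ratio (LR) = P(X|M) / P(X|¬M)

LR = 0.5929 / 0.3625
   = 1.64

The evidence is 1.64 times more likely if M is true than if M is false.
Because LR exceeds 1, X is evidence for M.


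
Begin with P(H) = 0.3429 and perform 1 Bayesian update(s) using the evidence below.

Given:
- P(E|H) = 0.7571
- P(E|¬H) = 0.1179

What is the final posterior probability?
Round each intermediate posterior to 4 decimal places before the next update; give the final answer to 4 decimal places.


Sequential Bayesian updating:

Initial prior: P(H) = 0.3429

Update 1:
  P(E) = 0.7571 × 0.3429 + 0.1179 × 0.6571 = 0.25960959 + 0.07747209 = 0.33708168
  P(H|E) = 0.25960959 / 0.33708168 = 0.7702

Final posterior: 0.7702


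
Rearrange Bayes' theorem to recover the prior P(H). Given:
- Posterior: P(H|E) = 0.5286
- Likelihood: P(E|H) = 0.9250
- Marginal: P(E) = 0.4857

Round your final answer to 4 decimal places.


From Bayes' theorem: P(H|E) = P(E|H) × P(H) / P(E)

Rearranging for P(H):
P(H) = P(H|E) × P(E) / P(E|H)
     = 0.5286 × 0.4857 / 0.9250
     = 0.25674102 / 0.9250
     = 0.2776


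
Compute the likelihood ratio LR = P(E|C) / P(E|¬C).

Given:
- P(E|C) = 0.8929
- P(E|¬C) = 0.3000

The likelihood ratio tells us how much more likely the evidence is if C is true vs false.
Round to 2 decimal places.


Likelihood Ratio (LR) = P(E|C) / P(E|¬C)

LR = 0.8929 / 0.3000
   = 2.98

The evidence is 2.98 times more likely if C is true than if C is false.
Since LR > 1, the evidence supports C over ¬C.


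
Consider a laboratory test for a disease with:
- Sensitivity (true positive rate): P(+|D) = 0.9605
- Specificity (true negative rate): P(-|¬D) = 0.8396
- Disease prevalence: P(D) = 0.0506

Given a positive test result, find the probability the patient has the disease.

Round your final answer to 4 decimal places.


Let D = has disease, + = positive test

Given:
- P(D) = 0.0506 (prevalence)
- P(+|D) = 0.9605 (sensitivity)
- P(-|¬D) = 0.8396 (specificity)
- P(+|¬D) = 0.1604 (false positive rate = 1 - specificity)

Step 1: Find P(+)
P(+) = P(+|D)P(D) + P(+|¬D)P(¬D)
     = 0.9605 × 0.0506 + 0.1604 × 0.9494
     = 0.04860130 + 0.15228376
     = 0.20088506

Step 2: Apply Bayes' theorem for P(D|+)
P(D|+) = P(+|D)P(D) / P(+)
       = 0.04860130 / 0.20088506
       = 0.2419


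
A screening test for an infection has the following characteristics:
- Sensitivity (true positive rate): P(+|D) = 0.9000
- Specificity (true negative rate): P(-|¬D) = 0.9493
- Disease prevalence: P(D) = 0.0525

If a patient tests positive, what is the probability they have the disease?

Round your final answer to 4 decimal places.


Let D = has disease, + = positive test

Given:
- P(D) = 0.0525 (prevalence)
- P(+|D) = 0.9000 (sensitivity)
- P(-|¬D) = 0.9493 (specificity)
- P(+|¬D) = 0.0507 (false positive rate = 1 - specificity)

Step 1: Find P(+)
P(+) = P(+|D)P(D) + P(+|¬D)P(¬D)
     = 0.9000 × 0.0525 + 0.0507 × 0.9475
     = 0.04725000 + 0.04803825
     = 0.09528825

Step 2: Apply Bayes' theorem for P(D|+)
P(D|+) = P(+|D)P(D) / P(+)
       = 0.04725000 / 0.09528825
       = 0.4959


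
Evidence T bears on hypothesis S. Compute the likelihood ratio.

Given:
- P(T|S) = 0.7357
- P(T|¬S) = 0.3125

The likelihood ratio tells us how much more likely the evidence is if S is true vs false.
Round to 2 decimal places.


Likelihood Ratio (LR) = P(T|S) / P(T|¬S)

LR = 0.7357 / 0.3125
   = 2.35

The evidence is 2.35 times more likely if S is true than if S is false.
Because LR exceeds 1, T is evidence for S.


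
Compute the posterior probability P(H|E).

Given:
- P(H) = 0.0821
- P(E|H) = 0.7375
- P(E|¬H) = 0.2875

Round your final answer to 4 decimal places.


Bayes' theorem: P(H|E) = P(E|H) × P(H) / P(E)

Step 1: Calculate P(E) using law of total probability
P(E) = P(E|H)P(H) + P(E|¬H)P(¬H)
     = 0.7375 × 0.0821 + 0.2875 × 0.9179
     = 0.06054875 + 0.26389625
     = 0.32444500

Step 2: Apply Bayes' theorem
P(H|E) = P(E|H) × P(H) / P(E)
       = 0.06054875 / 0.32444500
       = 0.1866


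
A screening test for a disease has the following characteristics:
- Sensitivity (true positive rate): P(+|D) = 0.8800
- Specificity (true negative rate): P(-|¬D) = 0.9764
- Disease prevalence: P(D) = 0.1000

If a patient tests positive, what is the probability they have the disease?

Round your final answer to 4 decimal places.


Let D = has disease, + = positive test

Given:
- P(D) = 0.1000 (prevalence)
- P(+|D) = 0.8800 (sensitivity)
- P(-|¬D) = 0.9764 (specificity)
- P(+|¬D) = 0.0236 (false positive rate = 1 - specificity)

Step 1: Find P(+)
P(+) = P(+|D)P(D) + P(+|¬D)P(¬D)
     = 0.8800 × 0.1000 + 0.0236 × 0.9000
     = 0.08800000 + 0.02124000
     = 0.10924000

Step 2: Apply Bayes' theorem for P(D|+)
P(D|+) = P(+|D)P(D) / P(+)
       = 0.08800000 / 0.10924000
       = 0.8056


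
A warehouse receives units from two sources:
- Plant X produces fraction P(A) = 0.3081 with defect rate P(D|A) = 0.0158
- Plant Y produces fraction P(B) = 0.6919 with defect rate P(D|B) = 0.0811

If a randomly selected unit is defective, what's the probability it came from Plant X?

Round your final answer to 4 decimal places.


Let A = from Plant X, D = defective

Given:
- P(A) = 0.3081, P(B) = 0.6919
- P(D|A) = 0.0158, P(D|B) = 0.0811

Step 1: Find P(D)
P(D) = P(D|A)P(A) + P(D|B)P(B)
     = 0.0158 × 0.3081 + 0.0811 × 0.6919
     = 0.00486798 + 0.05611309
     = 0.06098107

Step 2: Apply Bayes' theorem
P(A|D) = P(D|A)P(A) / P(D)
       = 0.00486798 / 0.06098107
       = 0.0798


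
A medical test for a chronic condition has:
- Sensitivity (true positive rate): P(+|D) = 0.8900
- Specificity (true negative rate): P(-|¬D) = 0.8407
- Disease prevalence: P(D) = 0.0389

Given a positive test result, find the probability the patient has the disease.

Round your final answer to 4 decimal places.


Let D = has disease, + = positive test

Given:
- P(D) = 0.0389 (prevalence)
- P(+|D) = 0.8900 (sensitivity)
- P(-|¬D) = 0.8407 (specificity)
- P(+|¬D) = 0.1593 (false positive rate = 1 - specificity)

Step 1: Find P(+)
P(+) = P(+|D)P(D) + P(+|¬D)P(¬D)
     = 0.8900 × 0.0389 + 0.1593 × 0.9611
     = 0.03462100 + 0.15310323
     = 0.18772423

Step 2: Apply Bayes' theorem for P(D|+)
P(D|+) = P(+|D)P(D) / P(+)
       = 0.03462100 / 0.18772423
       = 0.1844


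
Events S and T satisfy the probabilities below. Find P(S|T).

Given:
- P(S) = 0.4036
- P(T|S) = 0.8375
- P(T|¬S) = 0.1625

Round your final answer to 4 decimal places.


Bayes' theorem: P(S|T) = P(T|S) × P(S) / P(T)

Step 1: Calculate P(T) using law of total probability
P(T) = P(T|S)P(S) + P(T|¬S)P(¬S)
     = 0.8375 × 0.4036 + 0.1625 × 0.5964
     = 0.33801500 + 0.09691500
     = 0.43493000

Step 2: Apply Bayes' theorem
P(S|T) = P(T|S) × P(S) / P(T)
       = 0.33801500 / 0.43493000
       = 0.7772


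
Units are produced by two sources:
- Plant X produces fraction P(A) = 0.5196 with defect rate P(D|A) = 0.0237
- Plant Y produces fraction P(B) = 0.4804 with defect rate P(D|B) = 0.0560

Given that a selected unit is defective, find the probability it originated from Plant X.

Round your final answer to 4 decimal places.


Let A = from Plant X, D = defective

Given:
- P(A) = 0.5196, P(B) = 0.4804
- P(D|A) = 0.0237, P(D|B) = 0.0560

Step 1: Find P(D)
P(D) = P(D|A)P(A) + P(D|B)P(B)
     = 0.0237 × 0.5196 + 0.0560 × 0.4804
     = 0.01231452 + 0.02690240
     = 0.03921692

Step 2: Apply Bayes' theorem
P(A|D) = P(D|A)P(A) / P(D)
       = 0.01231452 / 0.03921692
       = 0.3140


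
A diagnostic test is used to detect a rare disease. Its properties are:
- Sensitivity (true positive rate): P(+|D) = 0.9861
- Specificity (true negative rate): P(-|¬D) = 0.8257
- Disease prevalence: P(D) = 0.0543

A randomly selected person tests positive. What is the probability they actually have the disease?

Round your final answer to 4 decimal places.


Let D = has disease, + = positive test

Given:
- P(D) = 0.0543 (prevalence)
- P(+|D) = 0.9861 (sensitivity)
- P(-|¬D) = 0.8257 (specificity)
- P(+|¬D) = 0.1743 (false positive rate = 1 - specificity)

Step 1: Find P(+)
P(+) = P(+|D)P(D) + P(+|¬D)P(¬D)
     = 0.9861 × 0.0543 + 0.1743 × 0.9457
     = 0.05354523 + 0.16483551
     = 0.21838074

Step 2: Apply Bayes' theorem for P(D|+)
P(D|+) = P(+|D)P(D) / P(+)
       = 0.05354523 / 0.21838074
       = 0.2452


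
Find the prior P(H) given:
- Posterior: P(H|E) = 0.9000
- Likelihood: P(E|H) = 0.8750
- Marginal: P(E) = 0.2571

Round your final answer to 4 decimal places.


From Bayes' theorem: P(H|E) = P(E|H) × P(H) / P(E)

Rearranging for P(H):
P(H) = P(H|E) × P(E) / P(E|H)
     = 0.9000 × 0.2571 / 0.8750
     = 0.23139000 / 0.8750
     = 0.2644


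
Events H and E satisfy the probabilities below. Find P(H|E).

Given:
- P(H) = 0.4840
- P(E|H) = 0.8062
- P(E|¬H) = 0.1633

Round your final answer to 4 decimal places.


Bayes' theorem: P(H|E) = P(E|H) × P(H) / P(E)

Step 1: Calculate P(E) using law of total probability
P(E) = P(E|H)P(H) + P(E|¬H)P(¬H)
     = 0.8062 × 0.4840 + 0.1633 × 0.5160
     = 0.39020080 + 0.08426280
     = 0.47446360

Step 2: Apply Bayes' theorem
P(H|E) = P(E|H) × P(H) / P(E)
       = 0.39020080 / 0.47446360
       = 0.8224


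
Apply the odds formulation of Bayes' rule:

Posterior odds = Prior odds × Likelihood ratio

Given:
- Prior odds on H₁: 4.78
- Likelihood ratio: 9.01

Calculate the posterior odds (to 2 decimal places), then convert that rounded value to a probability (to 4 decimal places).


Step 1: Calculate posterior odds
Posterior odds = Prior odds × LR
               = 4.78 × 9.01
               = 43.07

Step 2: Convert to probability
P(H₁|E) = Posterior odds / (1 + Posterior odds)
       = 43.07 / (1 + 43.07)
       = 43.07 / 44.07
       = 0.9773

The evidence increased P(H₁) from 0.8270 to 0.9773.


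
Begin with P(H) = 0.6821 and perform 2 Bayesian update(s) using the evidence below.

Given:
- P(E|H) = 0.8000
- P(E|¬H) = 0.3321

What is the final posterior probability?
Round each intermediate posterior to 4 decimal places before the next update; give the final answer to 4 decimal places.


Sequential Bayesian updating:

Initial prior: P(H) = 0.6821

Update 1:
  P(E) = 0.8000 × 0.6821 + 0.3321 × 0.3179 = 0.54568000 + 0.10557459 = 0.65125459
  P(H|E) = 0.54568000 / 0.65125459 = 0.8379

Update 2:
  P(E) = 0.8000 × 0.8379 + 0.3321 × 0.1621 = 0.67032000 + 0.05383341 = 0.72415341
  P(H|E) = 0.67032000 / 0.72415341 = 0.9257

Final posterior: 0.9257


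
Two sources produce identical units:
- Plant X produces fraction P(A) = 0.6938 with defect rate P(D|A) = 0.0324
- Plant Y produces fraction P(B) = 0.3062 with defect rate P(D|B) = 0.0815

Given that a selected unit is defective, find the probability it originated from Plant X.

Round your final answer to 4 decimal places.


Let A = from Plant X, D = defective

Given:
- P(A) = 0.6938, P(B) = 0.3062
- P(D|A) = 0.0324, P(D|B) = 0.0815

Step 1: Find P(D)
P(D) = P(D|A)P(A) + P(D|B)P(B)
     = 0.0324 × 0.6938 + 0.0815 × 0.3062
     = 0.02247912 + 0.02495530
     = 0.04743442

Step 2: Apply Bayes' theorem
P(A|D) = P(D|A)P(A) / P(D)
       = 0.02247912 / 0.04743442
       = 0.4739


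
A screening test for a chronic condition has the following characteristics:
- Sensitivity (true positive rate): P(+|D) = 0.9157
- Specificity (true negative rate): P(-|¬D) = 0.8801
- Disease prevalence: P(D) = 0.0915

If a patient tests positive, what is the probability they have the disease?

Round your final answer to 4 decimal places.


Let D = has disease, + = positive test

Given:
- P(D) = 0.0915 (prevalence)
- P(+|D) = 0.9157 (sensitivity)
- P(-|¬D) = 0.8801 (specificity)
- P(+|¬D) = 0.1199 (false positive rate = 1 - specificity)

Step 1: Find P(+)
P(+) = P(+|D)P(D) + P(+|¬D)P(¬D)
     = 0.9157 × 0.0915 + 0.1199 × 0.9085
     = 0.08378655 + 0.10892915
     = 0.19271570

Step 2: Apply Bayes' theorem for P(D|+)
P(D|+) = P(+|D)P(D) / P(+)
       = 0.08378655 / 0.19271570
       = 0.4348


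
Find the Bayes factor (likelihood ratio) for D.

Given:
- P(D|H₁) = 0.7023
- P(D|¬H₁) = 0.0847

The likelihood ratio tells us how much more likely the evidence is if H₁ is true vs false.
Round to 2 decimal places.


Likelihood Ratio (LR) = P(D|H₁) / P(D|¬H₁)

LR = 0.7023 / 0.0847
   = 8.29

The evidence is 8.29 times more likely if H₁ is true than if H₁ is false.
Since LR > 1, the evidence supports H₁ over ¬H₁.


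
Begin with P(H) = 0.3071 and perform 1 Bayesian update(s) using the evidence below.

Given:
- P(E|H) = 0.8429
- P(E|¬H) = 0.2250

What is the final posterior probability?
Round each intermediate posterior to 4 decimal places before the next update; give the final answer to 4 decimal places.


Sequential Bayesian updating:

Initial prior: P(H) = 0.3071

Update 1:
  P(E) = 0.8429 × 0.3071 + 0.2250 × 0.6929 = 0.25885459 + 0.15590250 = 0.41475709
  P(H|E) = 0.25885459 / 0.41475709 = 0.6241

Final posterior: 0.6241


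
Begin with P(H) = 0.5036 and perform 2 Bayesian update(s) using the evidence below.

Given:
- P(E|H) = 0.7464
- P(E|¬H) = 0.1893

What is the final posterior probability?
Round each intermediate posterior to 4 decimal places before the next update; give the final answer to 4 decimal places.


Sequential Bayesian updating:

Initial prior: P(H) = 0.5036

Update 1:
  P(E) = 0.7464 × 0.5036 + 0.1893 × 0.4964 = 0.37588704 + 0.09396852 = 0.46985556
  P(H|E) = 0.37588704 / 0.46985556 = 0.8000

Update 2:
  P(E) = 0.7464 × 0.8000 + 0.1893 × 0.2000 = 0.59712000 + 0.03786000 = 0.63498000
  P(H|E) = 0.59712000 / 0.63498000 = 0.9404

Final posterior: 0.9404


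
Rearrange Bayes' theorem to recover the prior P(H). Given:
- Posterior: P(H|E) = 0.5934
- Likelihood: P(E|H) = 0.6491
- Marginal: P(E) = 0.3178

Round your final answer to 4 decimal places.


From Bayes' theorem: P(H|E) = P(E|H) × P(H) / P(E)

Rearranging for P(H):
P(H) = P(H|E) × P(E) / P(E|H)
     = 0.5934 × 0.3178 / 0.6491
     = 0.18858252 / 0.6491
     = 0.2905


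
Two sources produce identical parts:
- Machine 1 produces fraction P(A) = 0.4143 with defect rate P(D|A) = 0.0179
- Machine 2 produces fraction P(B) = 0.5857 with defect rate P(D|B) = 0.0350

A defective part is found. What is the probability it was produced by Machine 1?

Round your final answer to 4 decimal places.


Let A = from Machine 1, D = defective

Given:
- P(A) = 0.4143, P(B) = 0.5857
- P(D|A) = 0.0179, P(D|B) = 0.0350

Step 1: Find P(D)
P(D) = P(D|A)P(A) + P(D|B)P(B)
     = 0.0179 × 0.4143 + 0.0350 × 0.5857
     = 0.00741597 + 0.02049950
     = 0.02791547

Step 2: Apply Bayes' theorem
P(A|D) = P(D|A)P(A) / P(D)
       = 0.00741597 / 0.02791547
       = 0.2657


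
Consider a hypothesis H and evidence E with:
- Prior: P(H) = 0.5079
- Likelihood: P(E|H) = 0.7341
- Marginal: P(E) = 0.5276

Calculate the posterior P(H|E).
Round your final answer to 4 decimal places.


Using Bayes' theorem:

P(H|E) = P(E|H) × P(H) / P(E)
       = 0.7341 × 0.5079 / 0.5276
       = 0.37284939 / 0.5276
       = 0.7067

The evidence strengthens our belief in H.
Prior: 0.5079 → Posterior: 0.7067


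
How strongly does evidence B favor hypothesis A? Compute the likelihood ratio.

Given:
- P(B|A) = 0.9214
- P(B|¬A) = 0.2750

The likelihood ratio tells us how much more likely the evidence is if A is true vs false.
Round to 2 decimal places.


Likelihood Ratio (LR) = P(B|A) / P(B|¬A)

LR = 0.9214 / 0.2750
   = 3.35

The evidence is 3.35 times more likely if A is true than if A is false.
Since LR > 1, the evidence supports A over ¬A.


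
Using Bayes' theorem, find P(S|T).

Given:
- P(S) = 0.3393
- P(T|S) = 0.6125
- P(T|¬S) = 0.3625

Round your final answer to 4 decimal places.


Bayes' theorem: P(S|T) = P(T|S) × P(S) / P(T)

Step 1: Calculate P(T) using law of total probability
P(T) = P(T|S)P(S) + P(T|¬S)P(¬S)
     = 0.6125 × 0.3393 + 0.3625 × 0.6607
     = 0.20782125 + 0.23950375
     = 0.44732500

Step 2: Apply Bayes' theorem
P(S|T) = P(T|S) × P(S) / P(T)
       = 0.20782125 / 0.44732500
       = 0.4646


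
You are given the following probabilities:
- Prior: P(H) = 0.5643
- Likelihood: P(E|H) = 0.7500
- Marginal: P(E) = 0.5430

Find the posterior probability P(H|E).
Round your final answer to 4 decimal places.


Using Bayes' theorem:

P(H|E) = P(E|H) × P(H) / P(E)
       = 0.7500 × 0.5643 / 0.5430
       = 0.42322500 / 0.5430
       = 0.7794

The evidence strengthens our belief in H.
Prior: 0.5643 → Posterior: 0.7794


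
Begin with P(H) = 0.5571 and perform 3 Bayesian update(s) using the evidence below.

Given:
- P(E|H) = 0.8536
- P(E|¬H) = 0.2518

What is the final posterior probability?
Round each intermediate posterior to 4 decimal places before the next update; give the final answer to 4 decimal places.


Sequential Bayesian updating:

Initial prior: P(H) = 0.5571

Update 1:
  P(E) = 0.8536 × 0.5571 + 0.2518 × 0.4429 = 0.47554056 + 0.11152222 = 0.58706278
  P(H|E) = 0.47554056 / 0.58706278 = 0.8100

Update 2:
  P(E) = 0.8536 × 0.8100 + 0.2518 × 0.1900 = 0.69141600 + 0.04784200 = 0.73925800
  P(H|E) = 0.69141600 / 0.73925800 = 0.9353

Update 3:
  P(E) = 0.8536 × 0.9353 + 0.2518 × 0.0647 = 0.79837208 + 0.01629146 = 0.81466354
  P(H|E) = 0.79837208 / 0.81466354 = 0.9800

Final posterior: 0.9800


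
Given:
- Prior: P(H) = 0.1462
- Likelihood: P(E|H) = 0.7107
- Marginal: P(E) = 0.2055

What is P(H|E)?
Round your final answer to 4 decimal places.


Using Bayes' theorem:

P(H|E) = P(E|H) × P(H) / P(E)
       = 0.7107 × 0.1462 / 0.2055
       = 0.10390434 / 0.2055
       = 0.5056

The evidence strengthens our belief in H.
Prior: 0.1462 → Posterior: 0.5056


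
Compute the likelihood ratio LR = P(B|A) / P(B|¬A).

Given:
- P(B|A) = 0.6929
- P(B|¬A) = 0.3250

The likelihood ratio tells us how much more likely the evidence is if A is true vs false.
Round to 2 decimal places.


Likelihood Ratio (LR) = P(B|A) / P(B|¬A)

LR = 0.6929 / 0.3250
   = 2.13

The evidence is 2.13 times more likely if A is true than if A is false.
LR > 1, so observing B raises the odds in favor of A.


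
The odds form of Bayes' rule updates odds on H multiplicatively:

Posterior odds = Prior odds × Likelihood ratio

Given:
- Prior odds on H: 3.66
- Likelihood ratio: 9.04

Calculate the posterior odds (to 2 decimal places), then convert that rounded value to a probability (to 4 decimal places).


Step 1: Calculate posterior odds
Posterior odds = Prior odds × LR
               = 3.66 × 9.04
               = 33.09

Step 2: Convert to probability
P(H|E) = Posterior odds / (1 + Posterior odds)
       = 33.09 / (1 + 33.09)
       = 33.09 / 34.09
       = 0.9707

The evidence increased P(H) from 0.7854 to 0.9707.


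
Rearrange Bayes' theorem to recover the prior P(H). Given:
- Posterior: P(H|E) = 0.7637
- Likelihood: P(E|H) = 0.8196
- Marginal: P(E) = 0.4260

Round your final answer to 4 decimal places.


From Bayes' theorem: P(H|E) = P(E|H) × P(H) / P(E)

Rearranging for P(H):
P(H) = P(H|E) × P(E) / P(E|H)
     = 0.7637 × 0.4260 / 0.8196
     = 0.32533620 / 0.8196
     = 0.3969


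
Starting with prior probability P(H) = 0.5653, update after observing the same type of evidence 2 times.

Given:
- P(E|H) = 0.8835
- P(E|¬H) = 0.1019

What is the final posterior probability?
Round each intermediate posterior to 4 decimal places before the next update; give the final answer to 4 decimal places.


Sequential Bayesian updating:

Initial prior: P(H) = 0.5653

Update 1:
  P(E) = 0.8835 × 0.5653 + 0.1019 × 0.4347 = 0.49944255 + 0.04429593 = 0.54373848
  P(H|E) = 0.49944255 / 0.54373848 = 0.9185

Update 2:
  P(E) = 0.8835 × 0.9185 + 0.1019 × 0.0815 = 0.81149475 + 0.00830485 = 0.81979960
  P(H|E) = 0.81149475 / 0.81979960 = 0.9899

Final posterior: 0.9899


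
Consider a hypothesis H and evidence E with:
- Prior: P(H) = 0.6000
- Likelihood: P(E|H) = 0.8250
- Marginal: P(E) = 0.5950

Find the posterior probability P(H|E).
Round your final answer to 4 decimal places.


Using Bayes' theorem:

P(H|E) = P(E|H) × P(H) / P(E)
       = 0.8250 × 0.6000 / 0.5950
       = 0.49500000 / 0.5950
       = 0.8319

The evidence strengthens our belief in H.
Prior: 0.6000 → Posterior: 0.8319


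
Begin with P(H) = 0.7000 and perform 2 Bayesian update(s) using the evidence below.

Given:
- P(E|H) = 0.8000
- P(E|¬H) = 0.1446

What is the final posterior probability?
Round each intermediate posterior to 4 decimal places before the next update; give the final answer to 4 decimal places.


Sequential Bayesian updating:

Initial prior: P(H) = 0.7000

Update 1:
  P(E) = 0.8000 × 0.7000 + 0.1446 × 0.3000 = 0.56000000 + 0.04338000 = 0.60338000
  P(H|E) = 0.56000000 / 0.60338000 = 0.9281

Update 2:
  P(E) = 0.8000 × 0.9281 + 0.1446 × 0.0719 = 0.74248000 + 0.01039674 = 0.75287674
  P(H|E) = 0.74248000 / 0.75287674 = 0.9862

Final posterior: 0.9862


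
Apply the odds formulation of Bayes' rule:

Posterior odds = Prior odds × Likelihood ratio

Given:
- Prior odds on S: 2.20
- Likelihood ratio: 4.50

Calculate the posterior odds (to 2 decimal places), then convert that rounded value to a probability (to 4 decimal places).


Step 1: Calculate posterior odds
Posterior odds = Prior odds × LR
               = 2.20 × 4.50
               = 9.90

Step 2: Convert to probability
P(S|E) = Posterior odds / (1 + Posterior odds)
       = 9.90 / (1 + 9.90)
       = 9.90 / 10.90
       = 0.9083

The evidence increased P(S) from 0.6875 to 0.9083.


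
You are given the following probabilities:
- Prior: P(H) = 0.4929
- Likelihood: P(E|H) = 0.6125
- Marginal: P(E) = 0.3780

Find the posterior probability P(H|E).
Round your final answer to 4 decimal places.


Using Bayes' theorem:

P(H|E) = P(E|H) × P(H) / P(E)
       = 0.6125 × 0.4929 / 0.3780
       = 0.30190125 / 0.3780
       = 0.7987

The evidence strengthens our belief in H.
Prior: 0.4929 → Posterior: 0.7987


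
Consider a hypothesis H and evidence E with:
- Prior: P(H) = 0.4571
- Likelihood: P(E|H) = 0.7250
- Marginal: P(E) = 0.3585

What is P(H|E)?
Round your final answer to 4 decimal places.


Using Bayes' theorem:

P(H|E) = P(E|H) × P(H) / P(E)
       = 0.7250 × 0.4571 / 0.3585
       = 0.33139750 / 0.3585
       = 0.9244

The evidence strengthens our belief in H.
Prior: 0.4571 → Posterior: 0.9244


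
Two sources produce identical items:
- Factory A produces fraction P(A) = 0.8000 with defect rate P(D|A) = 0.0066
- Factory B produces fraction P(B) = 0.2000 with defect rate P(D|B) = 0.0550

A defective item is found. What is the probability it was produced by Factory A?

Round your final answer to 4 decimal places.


Let A = from Factory A, D = defective

Given:
- P(A) = 0.8000, P(B) = 0.2000
- P(D|A) = 0.0066, P(D|B) = 0.0550

Step 1: Find P(D)
P(D) = P(D|A)P(A) + P(D|B)P(B)
     = 0.0066 × 0.8000 + 0.0550 × 0.2000
     = 0.00528000 + 0.01100000
     = 0.01628000

Step 2: Apply Bayes' theorem
P(A|D) = P(D|A)P(A) / P(D)
       = 0.00528000 / 0.01628000
       = 0.3243
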